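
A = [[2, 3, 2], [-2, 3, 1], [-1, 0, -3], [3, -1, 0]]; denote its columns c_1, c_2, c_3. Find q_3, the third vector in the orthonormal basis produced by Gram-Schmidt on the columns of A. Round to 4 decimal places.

q_3 = (-0.1205, 0.0508, -0.9692, -0.2089)

q_1 = c_1/‖c_1‖ = (2, -2, -1, 3)/4.2426 = (0.4714, -0.4714, -0.2357, 0.7071).
r_{12} = q_1·c_2 = -0.7071.
u_2 = c_2 + 0.7071·q_1 = (3.3333, 2.6667, -0.1667, -0.5000).
‖u_2‖ = 4.3012, so q_2 = (0.7750, 0.6200, -0.0387, -0.1162).
r_{13} = q_1·c_3 = 1.1785; r_{23} = q_2·c_3 = 2.2862.
u_3 = c_3 − 1.1785·q_1 − 2.2862·q_2 = (-0.3273, 0.1381, -2.6336, -0.5676).
‖u_3‖ = 2.7174, so q_3 = (-0.1205, 0.0508, -0.9692, -0.2089).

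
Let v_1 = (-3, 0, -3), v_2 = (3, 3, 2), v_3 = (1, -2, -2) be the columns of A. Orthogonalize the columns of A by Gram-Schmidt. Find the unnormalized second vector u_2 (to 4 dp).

v_1 = (-3, 0, -3); ‖v_1‖ = 4.2426, so q_1 = (-0.7071, 0.0000, -0.7071).
q_1·v_2 = (-0.7071)·3 + 0.0000·3 + (-0.7071)·2 = -3.5355.
u_2 = v_2 + 3.5355·q_1 = (0.5000, 3.0000, -0.5000).

u_2 = (0.5000, 3.0000, -0.5000)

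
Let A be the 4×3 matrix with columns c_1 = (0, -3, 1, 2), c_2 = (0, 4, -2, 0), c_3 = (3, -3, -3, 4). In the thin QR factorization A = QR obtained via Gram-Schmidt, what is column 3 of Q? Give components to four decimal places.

e_1 = c_1/‖c_1‖ = (0, -3, 1, 2)/3.7417 = (0.0000, -0.8018, 0.2673, 0.5345).
r_{12} = e_1·c_2 = -3.7417.
u_2 = c_2 + 3.7417·e_1 = (0.0000, 1.0000, -1.0000, 2.0000).
‖u_2‖ = 2.4495, so e_2 = (0.0000, 0.4082, -0.4082, 0.8165).
r_{13} = e_1·c_3 = 3.7417; r_{23} = e_2·c_3 = 3.2660.
u_3 = c_3 − 3.7417·e_1 − 3.2660·e_2 = (3.0000, -1.3333, -2.6667, -0.6667).
‖u_3‖ = 4.2817, so e_3 = (0.7006, -0.3114, -0.6228, -0.1557).

e_3 = (0.7006, -0.3114, -0.6228, -0.1557)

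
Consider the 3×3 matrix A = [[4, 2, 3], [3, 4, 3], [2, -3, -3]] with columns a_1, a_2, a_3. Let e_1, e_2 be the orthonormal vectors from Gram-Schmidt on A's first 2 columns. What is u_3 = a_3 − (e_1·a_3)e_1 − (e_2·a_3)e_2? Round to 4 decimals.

e_1 = a_1/‖a_1‖ = (4, 3, 2)/5.3852 = (0.7428, 0.5571, 0.3714).
r_{12} = e_1·a_2 = 2.5997.
u_2 = a_2 − 2.5997·e_1 = (0.0690, 2.5517, -3.9655).
‖u_2‖ = 4.7161, so e_2 = (0.0146, 0.5411, -0.8409).
r_{13} = e_1·a_3 = 2.7854; r_{23} = e_2·a_3 = 4.1896.
u_3 = a_3 − 2.7854·e_1 − 4.1896·e_2 = (0.8698, -0.8186, -0.5116).

u_3 = (0.8698, -0.8186, -0.5116)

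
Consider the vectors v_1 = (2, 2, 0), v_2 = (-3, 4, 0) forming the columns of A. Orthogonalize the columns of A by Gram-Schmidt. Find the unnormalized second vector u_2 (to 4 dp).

v_1 = (2, 2, 0); ‖v_1‖ = 2.8284, so e_1 = (0.7071, 0.7071, 0.0000).
e_1·v_2 = 0.7071·(-3) + 0.7071·4 + 0.0000·0 = 0.7071.
u_2 = v_2 − 0.7071·e_1 = (-3.5000, 3.5000, 0.0000).

u_2 = (-3.5000, 3.5000, 0.0000)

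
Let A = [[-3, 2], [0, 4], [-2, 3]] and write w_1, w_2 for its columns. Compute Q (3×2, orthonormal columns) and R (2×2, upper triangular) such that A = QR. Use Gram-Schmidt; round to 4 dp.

Q = [[-0.8321, -0.1817], [0.0000, 0.9448], [-0.5547, 0.2725]], R = [[3.6056, -3.3282], [0.0000, 4.2336]]

w_1 = (-3, 0, -2); ‖w_1‖ = 3.6056, so q_1 = (-0.8321, 0.0000, -0.5547).
q_1·w_2 = (-0.8321)·2 + 0.0000·4 + (-0.5547)·3 = -3.3282.
u_2 = w_2 + 3.3282·q_1 = (-0.7692, 4.0000, 1.1538).
‖u_2‖ = 4.2336, so q_2 = (-0.1817, 0.9448, 0.2725).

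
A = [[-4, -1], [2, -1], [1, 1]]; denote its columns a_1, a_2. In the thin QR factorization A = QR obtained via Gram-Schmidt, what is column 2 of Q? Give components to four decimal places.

q_2 = (-0.2673, -0.8018, 0.5345)

q_1 = a_1/‖a_1‖ = (-4, 2, 1)/4.5826 = (-0.8729, 0.4364, 0.2182).
r_{12} = q_1·a_2 = 0.6547.
u_2 = a_2 − 0.6547·q_1 = (-0.4286, -1.2857, 0.8571).
‖u_2‖ = 1.6036, so q_2 = (-0.2673, -0.8018, 0.5345).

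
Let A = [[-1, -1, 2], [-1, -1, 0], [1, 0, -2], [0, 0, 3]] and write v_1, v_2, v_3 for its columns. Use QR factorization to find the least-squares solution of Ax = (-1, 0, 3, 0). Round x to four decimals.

x = (2.8182, -2.4091, -0.0909)

e_1 = v_1/‖v_1‖ = (-1, -1, 1, 0)/1.7321 = (-0.5774, -0.5774, 0.5774, 0.0000).
r_{12} = e_1·v_2 = 1.1547.
u_2 = v_2 − 1.1547·e_1 = (-0.3333, -0.3333, -0.6667, 0.0000).
‖u_2‖ = 0.8165, so e_2 = (-0.4082, -0.4082, -0.8165, 0.0000).
r_{13} = e_1·v_3 = -2.3094; r_{23} = e_2·v_3 = 0.8165.
u_3 = v_3 + 2.3094·e_1 − 0.8165·e_2 = (1.0000, -1.0000, 0.0000, 3.0000).
‖u_3‖ = 3.3166, so e_3 = (0.3015, -0.3015, 0.0000, 0.9045).
Qᵀb = (2.3094, -2.0412, -0.3015).
Back-substitute: x_3 = -0.3015/3.3166 = -0.0909.
x_2 = (-2.0412 − 0.8165·(-0.0909))/0.8165 = -2.4091.
x_1 = (2.3094 − 1.1547·(-2.4091) + 2.3094·(-0.0909))/1.7321 = 2.8182.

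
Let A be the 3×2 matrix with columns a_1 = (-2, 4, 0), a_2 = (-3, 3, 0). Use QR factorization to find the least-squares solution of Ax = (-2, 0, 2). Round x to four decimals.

x = (-1.0000, 1.3333)

a_1 = (-2, 4, 0); ‖a_1‖ = 4.4721, so e_1 = (-0.4472, 0.8944, 0.0000).
e_1·a_2 = (-0.4472)·(-3) + 0.8944·3 + 0.0000·0 = 4.0249.
u_2 = a_2 − 4.0249·e_1 = (-1.2000, -0.6000, 0.0000).
‖u_2‖ = 1.3416, so e_2 = (-0.8944, -0.4472, 0.0000).
Qᵀb = (0.8944, 1.7889).
Back-substitute: x_2 = 1.7889/1.3416 = 1.3333.
x_1 = (0.8944 − 4.0249·1.3333)/4.4721 = -1.0000.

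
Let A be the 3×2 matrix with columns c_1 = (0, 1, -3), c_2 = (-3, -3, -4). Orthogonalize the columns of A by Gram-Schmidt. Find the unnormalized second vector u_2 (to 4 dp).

u_2 = (-3.0000, -3.9000, -1.3000)

e_1 = c_1/‖c_1‖ = (0, 1, -3)/3.1623 = (0.0000, 0.3162, -0.9487).
r_{12} = e_1·c_2 = 2.8460.
u_2 = c_2 − 2.8460·e_1 = (-3.0000, -3.9000, -1.3000).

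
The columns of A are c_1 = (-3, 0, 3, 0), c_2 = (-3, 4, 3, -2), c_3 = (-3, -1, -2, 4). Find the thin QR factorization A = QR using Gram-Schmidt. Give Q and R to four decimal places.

q_1 = c_1/‖c_1‖ = (-3, 0, 3, 0)/4.2426 = (-0.7071, 0.0000, 0.7071, 0.0000).
r_{12} = q_1·c_2 = 4.2426.
u_2 = c_2 − 4.2426·q_1 = (0.0000, 4.0000, 0.0000, -2.0000).
‖u_2‖ = 4.4721, so q_2 = (0.0000, 0.8944, 0.0000, -0.4472).
r_{13} = q_1·c_3 = 0.7071; r_{23} = q_2·c_3 = -2.6833.
u_3 = c_3 − 0.7071·q_1 + 2.6833·q_2 = (-2.5000, 1.4000, -2.5000, 2.8000).
‖u_3‖ = 4.7223, so q_3 = (-0.5294, 0.2965, -0.5294, 0.5929).

Q = [[-0.7071, 0.0000, -0.5294], [0.0000, 0.8944, 0.2965], [0.7071, 0.0000, -0.5294], [0.0000, -0.4472, 0.5929]], R = [[4.2426, 4.2426, 0.7071], [0.0000, 4.4721, -2.6833], [0.0000, 0.0000, 4.7223]]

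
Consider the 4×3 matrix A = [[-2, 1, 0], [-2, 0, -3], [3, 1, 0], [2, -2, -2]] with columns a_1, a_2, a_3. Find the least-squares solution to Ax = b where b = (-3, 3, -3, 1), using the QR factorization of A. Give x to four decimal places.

e_1 = a_1/‖a_1‖ = (-2, -2, 3, 2)/4.5826 = (-0.4364, -0.4364, 0.6547, 0.4364).
r_{12} = e_1·a_2 = -0.6547.
u_2 = a_2 + 0.6547·e_1 = (0.7143, -0.2857, 1.4286, -1.7143).
‖u_2‖ = 2.3604, so e_2 = (0.3026, -0.1210, 0.6052, -0.7263).
r_{13} = e_1·a_3 = 0.4364; r_{23} = e_2·a_3 = 1.8157.
u_3 = a_3 − 0.4364·e_1 − 1.8157·e_2 = (-0.3590, -2.5897, -1.3846, -0.8718).
‖u_3‖ = 3.0843, so e_3 = (-0.1164, -0.8397, -0.4489, -0.2827).
Qᵀb = (-1.5275, -3.8129, -1.1057).
Back-substitute: x_3 = -1.1057/3.0843 = -0.3585.
x_2 = (-3.8129 − 1.8157·(-0.3585))/2.3604 = -1.3396.
x_1 = (-1.5275 + 0.6547·(-1.3396) − 0.4364·(-0.3585))/4.5826 = -0.4906.

x = (-0.4906, -1.3396, -0.3585)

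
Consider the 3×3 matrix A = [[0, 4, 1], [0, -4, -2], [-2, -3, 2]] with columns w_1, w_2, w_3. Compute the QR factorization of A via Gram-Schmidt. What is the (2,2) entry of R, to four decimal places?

w_1 = (0, 0, -2); ‖w_1‖ = 2.0000, so q_1 = (0.0000, 0.0000, -1.0000).
q_1·w_2 = 0.0000·4 + 0.0000·(-4) + (-1.0000)·(-3) = 3.0000.
u_2 = w_2 − 3.0000·q_1 = (4.0000, -4.0000, 0.0000).
r_{22} = ‖u_2‖ = 5.6569.

r_{22} = 5.6569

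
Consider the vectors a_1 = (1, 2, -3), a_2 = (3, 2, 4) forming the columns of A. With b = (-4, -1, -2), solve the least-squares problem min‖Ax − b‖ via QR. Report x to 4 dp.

a_1 = (1, 2, -3); ‖a_1‖ = 3.7417, so e_1 = (0.2673, 0.5345, -0.8018).
e_1·a_2 = 0.2673·3 + 0.5345·2 + (-0.8018)·4 = -1.3363.
u_2 = a_2 + 1.3363·e_1 = (3.3571, 2.7143, 2.9286).
‖u_2‖ = 5.2167, so e_2 = (0.6435, 0.5203, 0.5614).
Qᵀb = (0.0000, -4.2172).
Back-substitute: x_2 = -4.2172/5.2167 = -0.8084.
x_1 = (0.0000 + 1.3363·(-0.8084))/3.7417 = -0.2887.

x = (-0.2887, -0.8084)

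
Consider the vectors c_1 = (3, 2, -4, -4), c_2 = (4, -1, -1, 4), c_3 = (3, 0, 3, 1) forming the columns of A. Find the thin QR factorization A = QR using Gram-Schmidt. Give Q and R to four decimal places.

Q = [[0.4472, 0.7098, 0.5292], [0.2981, -0.1565, 0.1797], [-0.5963, -0.2023, 0.7768], [-0.5963, 0.6564, -0.2901]], R = [[6.7082, -0.2981, -1.0435], [0.0000, 5.8233, 2.1790], [0.0000, 0.0000, 3.6281]]

e_1 = c_1/‖c_1‖ = (3, 2, -4, -4)/6.7082 = (0.4472, 0.2981, -0.5963, -0.5963).
r_{12} = e_1·c_2 = -0.2981.
u_2 = c_2 + 0.2981·e_1 = (4.1333, -0.9111, -1.1778, 3.8222).
‖u_2‖ = 5.8233, so e_2 = (0.7098, -0.1565, -0.2023, 0.6564).
r_{13} = e_1·c_3 = -1.0435; r_{23} = e_2·c_3 = 2.1790.
u_3 = c_3 + 1.0435·e_1 − 2.1790·e_2 = (1.9201, 0.6520, 2.8185, -1.0524).
‖u_3‖ = 3.6281, so e_3 = (0.5292, 0.1797, 0.7768, -0.2901).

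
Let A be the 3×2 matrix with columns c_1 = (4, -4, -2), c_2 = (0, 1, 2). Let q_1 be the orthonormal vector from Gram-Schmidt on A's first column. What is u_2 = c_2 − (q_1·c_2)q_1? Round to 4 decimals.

u_2 = (0.8889, 0.1111, 1.5556)

c_1 = (4, -4, -2); ‖c_1‖ = 6.0000, so q_1 = (0.6667, -0.6667, -0.3333).
q_1·c_2 = 0.6667·0 + (-0.6667)·1 + (-0.3333)·2 = -1.3333.
u_2 = c_2 + 1.3333·q_1 = (0.8889, 0.1111, 1.5556).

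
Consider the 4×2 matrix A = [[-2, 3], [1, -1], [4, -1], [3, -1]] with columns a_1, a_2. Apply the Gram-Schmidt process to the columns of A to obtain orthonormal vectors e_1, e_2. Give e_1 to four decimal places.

a_1 = (-2, 1, 4, 3); ‖a_1‖ = 5.4772, so e_1 = (-0.3651, 0.1826, 0.7303, 0.5477).

e_1 = (-0.3651, 0.1826, 0.7303, 0.5477)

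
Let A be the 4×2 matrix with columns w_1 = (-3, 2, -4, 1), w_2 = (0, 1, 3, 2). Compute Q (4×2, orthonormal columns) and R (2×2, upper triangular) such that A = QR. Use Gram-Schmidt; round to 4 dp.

e_1 = w_1/‖w_1‖ = (-3, 2, -4, 1)/5.4772 = (-0.5477, 0.3651, -0.7303, 0.1826).
r_{12} = e_1·w_2 = -1.4606.
u_2 = w_2 + 1.4606·e_1 = (-0.8000, 1.5333, 1.9333, 2.2667).
‖u_2‖ = 3.4448, so e_2 = (-0.2322, 0.4451, 0.5612, 0.6580).

Q = [[-0.5477, -0.2322], [0.3651, 0.4451], [-0.7303, 0.5612], [0.1826, 0.6580]], R = [[5.4772, -1.4606], [0.0000, 3.4448]]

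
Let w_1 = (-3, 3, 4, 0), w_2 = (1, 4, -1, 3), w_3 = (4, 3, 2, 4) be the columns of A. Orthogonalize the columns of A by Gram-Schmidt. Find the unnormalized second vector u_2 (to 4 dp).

u_2 = (1.4412, 3.5588, -1.5882, 3.0000)

w_1 = (-3, 3, 4, 0); ‖w_1‖ = 5.8310, so e_1 = (-0.5145, 0.5145, 0.6860, 0.0000).
e_1·w_2 = (-0.5145)·1 + 0.5145·4 + 0.6860·(-1) + 0.0000·3 = 0.8575.
u_2 = w_2 − 0.8575·e_1 = (1.4412, 3.5588, -1.5882, 3.0000).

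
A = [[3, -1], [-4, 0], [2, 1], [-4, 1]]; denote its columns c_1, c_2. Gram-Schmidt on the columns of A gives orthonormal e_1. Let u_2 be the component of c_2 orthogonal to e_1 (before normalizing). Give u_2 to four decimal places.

c_1 = (3, -4, 2, -4); ‖c_1‖ = 6.7082, so e_1 = (0.4472, -0.5963, 0.2981, -0.5963).
e_1·c_2 = 0.4472·(-1) + (-0.5963)·0 + 0.2981·1 + (-0.5963)·1 = -0.7454.
u_2 = c_2 + 0.7454·e_1 = (-0.6667, -0.4444, 1.2222, 0.5556).

u_2 = (-0.6667, -0.4444, 1.2222, 0.5556)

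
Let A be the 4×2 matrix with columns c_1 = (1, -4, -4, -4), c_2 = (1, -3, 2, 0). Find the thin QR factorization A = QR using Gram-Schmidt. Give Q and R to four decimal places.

Q = [[0.1429, 0.2445], [-0.5714, -0.7057], [-0.5714, 0.6557], [-0.5714, 0.1111]], R = [[7.0000, 0.7143], [0.0000, 3.6728]]

c_1 = (1, -4, -4, -4); ‖c_1‖ = 7.0000, so e_1 = (0.1429, -0.5714, -0.5714, -0.5714).
e_1·c_2 = 0.1429·1 + (-0.5714)·(-3) + (-0.5714)·2 + (-0.5714)·0 = 0.7143.
u_2 = c_2 − 0.7143·e_1 = (0.8980, -2.5918, 2.4082, 0.4082).
‖u_2‖ = 3.6728, so e_2 = (0.2445, -0.7057, 0.6557, 0.1111).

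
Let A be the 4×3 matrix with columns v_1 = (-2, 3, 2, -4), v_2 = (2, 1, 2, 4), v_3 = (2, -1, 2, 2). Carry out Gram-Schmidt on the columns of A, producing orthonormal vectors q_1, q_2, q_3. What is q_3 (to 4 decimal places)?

q_1 = v_1/‖v_1‖ = (-2, 3, 2, -4)/5.7446 = (-0.3482, 0.5222, 0.3482, -0.6963).
r_{12} = q_1·v_2 = -2.2630.
u_2 = v_2 + 2.2630·q_1 = (1.2121, 2.1818, 2.7879, 2.4242).
‖u_2‖ = 4.4586, so q_2 = (0.2719, 0.4894, 0.6253, 0.5437).
r_{13} = q_1·v_3 = -1.9149; r_{23} = q_2·v_3 = 2.3924.
u_3 = v_3 + 1.9149·q_1 − 2.3924·q_2 = (0.6829, -1.1707, 1.1707, -0.6341).
‖u_3‖ = 1.8999, so q_3 = (0.3594, -0.6162, 0.6162, -0.3338).

q_3 = (0.3594, -0.6162, 0.6162, -0.3338)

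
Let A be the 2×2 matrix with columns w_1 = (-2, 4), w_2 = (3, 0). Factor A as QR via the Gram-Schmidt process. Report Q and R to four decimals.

Q = [[-0.4472, 0.8944], [0.8944, 0.4472]], R = [[4.4721, -1.3416], [0.0000, 2.6833]]

e_1 = w_1/‖w_1‖ = (-2, 4)/4.4721 = (-0.4472, 0.8944).
r_{12} = e_1·w_2 = -1.3416.
u_2 = w_2 + 1.3416·e_1 = (2.4000, 1.2000).
‖u_2‖ = 2.6833, so e_2 = (0.8944, 0.4472).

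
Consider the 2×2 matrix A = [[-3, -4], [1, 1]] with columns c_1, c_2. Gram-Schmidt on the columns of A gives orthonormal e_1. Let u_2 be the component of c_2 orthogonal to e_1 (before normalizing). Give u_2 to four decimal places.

u_2 = (-0.1000, -0.3000)

e_1 = c_1/‖c_1‖ = (-3, 1)/3.1623 = (-0.9487, 0.3162).
r_{12} = e_1·c_2 = 4.1110.
u_2 = c_2 − 4.1110·e_1 = (-0.1000, -0.3000).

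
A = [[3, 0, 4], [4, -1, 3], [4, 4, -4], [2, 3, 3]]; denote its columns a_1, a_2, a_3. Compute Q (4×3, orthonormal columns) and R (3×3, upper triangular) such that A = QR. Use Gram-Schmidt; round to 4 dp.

Q = [[0.4472, -0.2768, 0.3622], [0.5963, -0.5996, -0.0703], [0.5963, 0.5535, -0.5689], [0.2981, 0.5074, 0.7351]], R = [[6.7082, 2.6833, 2.0870], [0.0000, 4.3359, -3.5979], [0.0000, 0.0000, 5.7184]]

a_1 = (3, 4, 4, 2); ‖a_1‖ = 6.7082, so q_1 = (0.4472, 0.5963, 0.5963, 0.2981).
q_1·a_2 = 0.4472·0 + 0.5963·(-1) + 0.5963·4 + 0.2981·3 = 2.6833.
u_2 = a_2 − 2.6833·q_1 = (-1.2000, -2.6000, 2.4000, 2.2000).
‖u_2‖ = 4.3359, so q_2 = (-0.2768, -0.5996, 0.5535, 0.5074).
q_1·a_3 = 0.4472·4 + 0.5963·3 + 0.5963·(-4) + 0.2981·3 = 2.0870; q_2·a_3 = (-0.2768)·4 + (-0.5996)·3 + 0.5535·(-4) + 0.5074·3 = -3.5979.
u_3 = a_3 − 2.0870·q_1 + 3.5979·q_2 = (2.0709, -0.4019, -3.2530, 4.2033).
‖u_3‖ = 5.7184, so q_3 = (0.3622, -0.0703, -0.5689, 0.7351).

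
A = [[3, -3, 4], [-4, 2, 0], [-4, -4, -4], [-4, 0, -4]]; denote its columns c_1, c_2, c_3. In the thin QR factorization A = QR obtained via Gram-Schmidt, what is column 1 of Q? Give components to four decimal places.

q_1 = c_1/‖c_1‖ = (3, -4, -4, -4)/7.5498 = (0.3974, -0.5298, -0.5298, -0.5298).

q_1 = (0.3974, -0.5298, -0.5298, -0.5298)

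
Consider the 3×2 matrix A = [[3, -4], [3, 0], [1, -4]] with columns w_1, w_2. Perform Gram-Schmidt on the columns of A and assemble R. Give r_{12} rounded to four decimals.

e_1 = w_1/‖w_1‖ = (3, 3, 1)/4.3589 = (0.6882, 0.6882, 0.2294).
r_{12} = e_1·w_2 = -3.6707.

r_{12} = -3.6707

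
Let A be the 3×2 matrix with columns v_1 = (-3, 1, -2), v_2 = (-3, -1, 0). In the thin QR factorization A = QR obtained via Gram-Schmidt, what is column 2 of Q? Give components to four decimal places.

q_2 = (-0.5518, -0.6745, 0.4905)

v_1 = (-3, 1, -2); ‖v_1‖ = 3.7417, so q_1 = (-0.8018, 0.2673, -0.5345).
q_1·v_2 = (-0.8018)·(-3) + 0.2673·(-1) + (-0.5345)·0 = 2.1381.
u_2 = v_2 − 2.1381·q_1 = (-1.2857, -1.5714, 1.1429).
‖u_2‖ = 2.3299, so q_2 = (-0.5518, -0.6745, 0.4905).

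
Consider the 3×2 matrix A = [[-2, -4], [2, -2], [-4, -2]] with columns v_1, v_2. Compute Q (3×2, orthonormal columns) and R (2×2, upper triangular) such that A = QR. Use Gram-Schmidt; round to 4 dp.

v_1 = (-2, 2, -4); ‖v_1‖ = 4.8990, so q_1 = (-0.4082, 0.4082, -0.8165).
q_1·v_2 = (-0.4082)·(-4) + 0.4082·(-2) + (-0.8165)·(-2) = 2.4495.
u_2 = v_2 − 2.4495·q_1 = (-3.0000, -3.0000, 0.0000).
‖u_2‖ = 4.2426, so q_2 = (-0.7071, -0.7071, 0.0000).

Q = [[-0.4082, -0.7071], [0.4082, -0.7071], [-0.8165, 0.0000]], R = [[4.8990, 2.4495], [0.0000, 4.2426]]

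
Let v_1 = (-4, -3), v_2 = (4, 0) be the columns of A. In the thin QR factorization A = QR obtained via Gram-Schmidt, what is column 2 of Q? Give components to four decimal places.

e_2 = (0.6000, -0.8000)

v_1 = (-4, -3); ‖v_1‖ = 5.0000, so e_1 = (-0.8000, -0.6000).
e_1·v_2 = (-0.8000)·4 + (-0.6000)·0 = -3.2000.
u_2 = v_2 + 3.2000·e_1 = (1.4400, -1.9200).
‖u_2‖ = 2.4000, so e_2 = (0.6000, -0.8000).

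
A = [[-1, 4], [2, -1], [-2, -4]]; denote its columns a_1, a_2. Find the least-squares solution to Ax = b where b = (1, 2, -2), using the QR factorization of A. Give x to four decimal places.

q_1 = a_1/‖a_1‖ = (-1, 2, -2)/3.0000 = (-0.3333, 0.6667, -0.6667).
r_{12} = q_1·a_2 = 0.6667.
u_2 = a_2 − 0.6667·q_1 = (4.2222, -1.4444, -3.5556).
‖u_2‖ = 5.7057, so q_2 = (0.7400, -0.2532, -0.6232).
Qᵀb = (2.3333, 1.4800).
Back-substitute: x_2 = 1.4800/5.7057 = 0.2594.
x_1 = (2.3333 − 0.6667·0.2594)/3.0000 = 0.7201.

x = (0.7201, 0.2594)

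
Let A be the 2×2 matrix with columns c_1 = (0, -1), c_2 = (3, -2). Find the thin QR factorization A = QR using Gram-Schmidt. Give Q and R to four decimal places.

Q = [[0.0000, 1.0000], [-1.0000, 0.0000]], R = [[1.0000, 2.0000], [0.0000, 3.0000]]

e_1 = c_1/‖c_1‖ = (0, -1)/1.0000 = (0.0000, -1.0000).
r_{12} = e_1·c_2 = 2.0000.
u_2 = c_2 − 2.0000·e_1 = (3.0000, 0.0000).
‖u_2‖ = 3.0000, so e_2 = (1.0000, 0.0000).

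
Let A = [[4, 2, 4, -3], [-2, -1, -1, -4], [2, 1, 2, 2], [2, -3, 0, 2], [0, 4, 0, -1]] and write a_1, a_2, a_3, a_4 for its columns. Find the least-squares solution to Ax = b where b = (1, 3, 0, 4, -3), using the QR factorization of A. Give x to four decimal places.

e_1 = a_1/‖a_1‖ = (4, -2, 2, 2, 0)/5.2915 = (0.7559, -0.3780, 0.3780, 0.3780, 0.0000).
r_{12} = e_1·a_2 = 1.1339.
u_2 = a_2 − 1.1339·e_1 = (1.1429, -0.5714, 0.5714, -3.4286, 4.0000).
‖u_2‖ = 5.4511, so e_2 = (0.2097, -0.1048, 0.1048, -0.6290, 0.7338).
r_{13} = e_1·a_3 = 4.1576; r_{23} = e_2·a_3 = 1.1531.
u_3 = a_3 − 4.1576·e_1 − 1.1531·e_2 = (0.6154, 0.6923, 0.3077, -0.8462, -0.8462).
‖u_3‖ = 1.5442, so e_3 = (0.3985, 0.4483, 0.1993, -0.5479, -0.5479).
r_{14} = e_1·a_4 = 0.7559; r_{24} = e_2·a_4 = -1.9917; r_{34} = e_3·a_4 = -3.1383.
u_4 = a_4 − 0.7559·e_1 + 1.9917·e_2 + 3.1383·e_3 = (-1.9032, -2.5161, 2.5484, -1.2581, -1.2581).
‖u_4‖ = 4.4286, so e_4 = (-0.4298, -0.5681, 0.5754, -0.2841, -0.2841).
Qᵀb = (1.1339, -4.8221, 1.1955, -2.4183).
Back-substitute: x_4 = -2.4183/4.4286 = -0.5461.
x_3 = (1.1955 + 3.1383·(-0.5461))/1.5442 = -0.3355.
x_2 = (-4.8221 − 1.1531·(-0.3355) + 1.9917·(-0.5461))/5.4511 = -1.0132.
x_1 = (1.1339 − 1.1339·(-1.0132) − 4.1576·(-0.3355) − 0.7559·(-0.5461))/5.2915 = 0.7730.

x = (0.7730, -1.0132, -0.3355, -0.5461)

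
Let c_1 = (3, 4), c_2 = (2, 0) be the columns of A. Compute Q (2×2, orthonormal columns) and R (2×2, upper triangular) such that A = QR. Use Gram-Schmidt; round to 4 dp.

Q = [[0.6000, 0.8000], [0.8000, -0.6000]], R = [[5.0000, 1.2000], [0.0000, 1.6000]]

e_1 = c_1/‖c_1‖ = (3, 4)/5.0000 = (0.6000, 0.8000).
r_{12} = e_1·c_2 = 1.2000.
u_2 = c_2 − 1.2000·e_1 = (1.2800, -0.9600).
‖u_2‖ = 1.6000, so e_2 = (0.8000, -0.6000).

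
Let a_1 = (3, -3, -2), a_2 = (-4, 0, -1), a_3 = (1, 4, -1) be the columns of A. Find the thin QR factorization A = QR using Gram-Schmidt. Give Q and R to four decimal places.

Q = [[0.6396, -0.7470, 0.1812], [-0.6396, -0.3864, 0.6645], [-0.4264, -0.5410, -0.7249]], R = [[4.6904, -2.1320, -1.4924], [0.0000, 3.5291, -1.7517], [0.0000, 0.0000, 3.5643]]

q_1 = a_1/‖a_1‖ = (3, -3, -2)/4.6904 = (0.6396, -0.6396, -0.4264).
r_{12} = q_1·a_2 = -2.1320.
u_2 = a_2 + 2.1320·q_1 = (-2.6364, -1.3636, -1.9091).
‖u_2‖ = 3.5291, so q_2 = (-0.7470, -0.3864, -0.5410).
r_{13} = q_1·a_3 = -1.4924; r_{23} = q_2·a_3 = -1.7517.
u_3 = a_3 + 1.4924·q_1 + 1.7517·q_2 = (0.6460, 2.3686, -2.5839).
‖u_3‖ = 3.5643, so q_3 = (0.1812, 0.6645, -0.7249).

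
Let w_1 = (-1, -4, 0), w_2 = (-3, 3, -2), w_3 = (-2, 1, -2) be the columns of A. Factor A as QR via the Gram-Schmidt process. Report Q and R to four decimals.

Q = [[-0.2425, -0.8501, 0.4674], [-0.9701, 0.2125, -0.1168], [0.0000, -0.4817, -0.8763]], R = [[4.1231, -2.1828, -0.4851], [0.0000, 4.1515, 2.8763], [0.0000, 0.0000, 0.7010]]

q_1 = w_1/‖w_1‖ = (-1, -4, 0)/4.1231 = (-0.2425, -0.9701, 0.0000).
r_{12} = q_1·w_2 = -2.1828.
u_2 = w_2 + 2.1828·q_1 = (-3.5294, 0.8824, -2.0000).
‖u_2‖ = 4.1515, so q_2 = (-0.8501, 0.2125, -0.4817).
r_{13} = q_1·w_3 = -0.4851; r_{23} = q_2·w_3 = 2.8763.
u_3 = w_3 + 0.4851·q_1 − 2.8763·q_2 = (0.3276, -0.0819, -0.6143).
‖u_3‖ = 0.7010, so q_3 = (0.4674, -0.1168, -0.8763).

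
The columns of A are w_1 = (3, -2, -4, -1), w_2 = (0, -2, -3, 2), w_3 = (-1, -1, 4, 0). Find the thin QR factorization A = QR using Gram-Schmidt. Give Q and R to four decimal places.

Q = [[0.5477, -0.4327, 0.1501], [-0.3651, -0.3297, -0.8309], [-0.7303, -0.3503, 0.5351], [-0.1826, 0.7624, -0.0282]], R = [[5.4772, 2.5560, -3.1038], [0.0000, 3.2352, -0.6388], [0.0000, 0.0000, 2.8211]]

w_1 = (3, -2, -4, -1); ‖w_1‖ = 5.4772, so q_1 = (0.5477, -0.3651, -0.7303, -0.1826).
q_1·w_2 = 0.5477·0 + (-0.3651)·(-2) + (-0.7303)·(-3) + (-0.1826)·2 = 2.5560.
u_2 = w_2 − 2.5560·q_1 = (-1.4000, -1.0667, -1.1333, 2.4667).
‖u_2‖ = 3.2352, so q_2 = (-0.4327, -0.3297, -0.3503, 0.7624).
q_1·w_3 = 0.5477·(-1) + (-0.3651)·(-1) + (-0.7303)·4 + (-0.1826)·0 = -3.1038; q_2·w_3 = (-0.4327)·(-1) + (-0.3297)·(-1) + (-0.3503)·4 + 0.7624·0 = -0.6388.
u_3 = w_3 + 3.1038·q_1 + 0.6388·q_2 = (0.4236, -2.3439, 1.5096, -0.0796).
‖u_3‖ = 2.8211, so q_3 = (0.1501, -0.8309, 0.5351, -0.0282).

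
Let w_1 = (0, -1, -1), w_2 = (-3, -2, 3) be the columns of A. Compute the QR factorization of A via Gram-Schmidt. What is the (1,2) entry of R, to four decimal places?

w_1 = (0, -1, -1); ‖w_1‖ = 1.4142, so e_1 = (0.0000, -0.7071, -0.7071).
r_{12} = e_1·w_2 = -0.7071.

r_{12} = -0.7071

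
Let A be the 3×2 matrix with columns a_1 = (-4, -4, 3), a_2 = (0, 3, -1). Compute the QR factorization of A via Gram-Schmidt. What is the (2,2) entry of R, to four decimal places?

r_{22} = 2.1242

q_1 = a_1/‖a_1‖ = (-4, -4, 3)/6.4031 = (-0.6247, -0.6247, 0.4685).
r_{12} = q_1·a_2 = -2.3426.
u_2 = a_2 + 2.3426·q_1 = (-1.4634, 1.5366, 0.0976).
r_{22} = ‖u_2‖ = 2.1242.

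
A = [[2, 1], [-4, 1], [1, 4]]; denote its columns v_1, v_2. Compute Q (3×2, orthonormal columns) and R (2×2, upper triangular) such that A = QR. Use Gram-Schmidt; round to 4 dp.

q_1 = v_1/‖v_1‖ = (2, -4, 1)/4.5826 = (0.4364, -0.8729, 0.2182).
r_{12} = q_1·v_2 = 0.4364.
u_2 = v_2 − 0.4364·q_1 = (0.8095, 1.3810, 3.9048).
‖u_2‖ = 4.2201, so q_2 = (0.1918, 0.3272, 0.9253).

Q = [[0.4364, 0.1918], [-0.8729, 0.3272], [0.2182, 0.9253]], R = [[4.5826, 0.4364], [0.0000, 4.2201]]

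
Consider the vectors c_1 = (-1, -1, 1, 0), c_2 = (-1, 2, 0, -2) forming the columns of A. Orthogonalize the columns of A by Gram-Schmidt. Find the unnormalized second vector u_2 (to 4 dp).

c_1 = (-1, -1, 1, 0); ‖c_1‖ = 1.7321, so q_1 = (-0.5774, -0.5774, 0.5774, 0.0000).
q_1·c_2 = (-0.5774)·(-1) + (-0.5774)·2 + 0.5774·0 + 0.0000·(-2) = -0.5774.
u_2 = c_2 + 0.5774·q_1 = (-1.3333, 1.6667, 0.3333, -2.0000).

u_2 = (-1.3333, 1.6667, 0.3333, -2.0000)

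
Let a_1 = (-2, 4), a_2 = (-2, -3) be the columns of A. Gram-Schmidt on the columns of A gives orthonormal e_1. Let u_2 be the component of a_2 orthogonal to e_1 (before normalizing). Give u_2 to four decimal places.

u_2 = (-2.8000, -1.4000)

a_1 = (-2, 4); ‖a_1‖ = 4.4721, so e_1 = (-0.4472, 0.8944).
e_1·a_2 = (-0.4472)·(-2) + 0.8944·(-3) = -1.7889.
u_2 = a_2 + 1.7889·e_1 = (-2.8000, -1.4000).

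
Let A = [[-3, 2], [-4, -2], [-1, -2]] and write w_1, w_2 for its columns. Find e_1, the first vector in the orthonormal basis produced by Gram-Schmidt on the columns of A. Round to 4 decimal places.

w_1 = (-3, -4, -1); ‖w_1‖ = 5.0990, so e_1 = (-0.5883, -0.7845, -0.1961).

e_1 = (-0.5883, -0.7845, -0.1961)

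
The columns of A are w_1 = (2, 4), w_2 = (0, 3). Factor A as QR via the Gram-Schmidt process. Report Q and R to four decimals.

w_1 = (2, 4); ‖w_1‖ = 4.4721, so e_1 = (0.4472, 0.8944).
e_1·w_2 = 0.4472·0 + 0.8944·3 = 2.6833.
u_2 = w_2 − 2.6833·e_1 = (-1.2000, 0.6000).
‖u_2‖ = 1.3416, so e_2 = (-0.8944, 0.4472).

Q = [[0.4472, -0.8944], [0.8944, 0.4472]], R = [[4.4721, 2.6833], [0.0000, 1.3416]]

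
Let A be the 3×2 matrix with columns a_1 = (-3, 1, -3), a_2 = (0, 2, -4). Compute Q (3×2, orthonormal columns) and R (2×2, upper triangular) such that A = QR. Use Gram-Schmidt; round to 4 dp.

a_1 = (-3, 1, -3); ‖a_1‖ = 4.3589, so q_1 = (-0.6882, 0.2294, -0.6882).
q_1·a_2 = (-0.6882)·0 + 0.2294·2 + (-0.6882)·(-4) = 3.2118.
u_2 = a_2 − 3.2118·q_1 = (2.2105, 1.2632, -1.7895).
‖u_2‖ = 3.1119, so q_2 = (0.7103, 0.4059, -0.5750).

Q = [[-0.6882, 0.7103], [0.2294, 0.4059], [-0.6882, -0.5750]], R = [[4.3589, 3.2118], [0.0000, 3.1119]]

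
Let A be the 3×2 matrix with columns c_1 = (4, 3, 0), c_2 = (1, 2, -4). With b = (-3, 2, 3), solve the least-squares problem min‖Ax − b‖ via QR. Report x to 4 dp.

x = (-0.0376, -0.5059)

c_1 = (4, 3, 0); ‖c_1‖ = 5.0000, so e_1 = (0.8000, 0.6000, 0.0000).
e_1·c_2 = 0.8000·1 + 0.6000·2 + 0.0000·(-4) = 2.0000.
u_2 = c_2 − 2.0000·e_1 = (-0.6000, 0.8000, -4.0000).
‖u_2‖ = 4.1231, so e_2 = (-0.1455, 0.1940, -0.9701).
Qᵀb = (-1.2000, -2.0858).
Back-substitute: x_2 = -2.0858/4.1231 = -0.5059.
x_1 = (-1.2000 − 2.0000·(-0.5059))/5.0000 = -0.0376.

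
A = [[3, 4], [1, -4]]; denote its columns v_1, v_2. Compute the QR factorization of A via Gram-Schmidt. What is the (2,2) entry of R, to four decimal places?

v_1 = (3, 1); ‖v_1‖ = 3.1623, so q_1 = (0.9487, 0.3162).
q_1·v_2 = 0.9487·4 + 0.3162·(-4) = 2.5298.
u_2 = v_2 − 2.5298·q_1 = (1.6000, -4.8000).
r_{22} = ‖u_2‖ = 5.0596.

r_{22} = 5.0596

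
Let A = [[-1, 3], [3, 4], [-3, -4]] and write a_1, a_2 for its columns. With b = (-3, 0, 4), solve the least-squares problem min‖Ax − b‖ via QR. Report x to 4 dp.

e_1 = a_1/‖a_1‖ = (-1, 3, -3)/4.3589 = (-0.2294, 0.6882, -0.6882).
r_{12} = e_1·a_2 = 4.8177.
u_2 = a_2 − 4.8177·e_1 = (4.1053, 0.6842, -0.6842).
‖u_2‖ = 4.2178, so e_2 = (0.9733, 0.1622, -0.1622).
Qᵀb = (-2.0647, -3.5689).
Back-substitute: x_2 = -3.5689/4.2178 = -0.8462.
x_1 = (-2.0647 − 4.8177·(-0.8462))/4.3589 = 0.4615.

x = (0.4615, -0.8462)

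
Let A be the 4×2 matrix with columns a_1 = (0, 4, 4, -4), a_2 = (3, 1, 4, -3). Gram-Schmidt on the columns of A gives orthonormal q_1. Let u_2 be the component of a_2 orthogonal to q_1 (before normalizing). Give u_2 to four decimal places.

q_1 = a_1/‖a_1‖ = (0, 4, 4, -4)/6.9282 = (0.0000, 0.5774, 0.5774, -0.5774).
r_{12} = q_1·a_2 = 4.6188.
u_2 = a_2 − 4.6188·q_1 = (3.0000, -1.6667, 1.3333, -0.3333).

u_2 = (3.0000, -1.6667, 1.3333, -0.3333)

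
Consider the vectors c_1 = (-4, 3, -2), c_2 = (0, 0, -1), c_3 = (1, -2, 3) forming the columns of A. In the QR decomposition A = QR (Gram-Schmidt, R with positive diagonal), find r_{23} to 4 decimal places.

c_1 = (-4, 3, -2); ‖c_1‖ = 5.3852, so q_1 = (-0.7428, 0.5571, -0.3714).
q_1·c_2 = (-0.7428)·0 + 0.5571·0 + (-0.3714)·(-1) = 0.3714.
u_2 = c_2 − 0.3714·q_1 = (0.2759, -0.2069, -0.8621).
‖u_2‖ = 0.9285, so q_2 = (0.2971, -0.2228, -0.9285).
r_{23} = q_2·c_3 = -2.0426.

r_{23} = -2.0426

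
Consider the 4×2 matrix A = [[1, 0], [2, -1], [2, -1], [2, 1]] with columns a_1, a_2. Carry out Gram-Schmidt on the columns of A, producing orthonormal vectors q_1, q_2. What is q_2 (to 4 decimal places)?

q_2 = (0.0938, -0.4219, -0.4219, 0.7970)

q_1 = a_1/‖a_1‖ = (1, 2, 2, 2)/3.6056 = (0.2774, 0.5547, 0.5547, 0.5547).
r_{12} = q_1·a_2 = -0.5547.
u_2 = a_2 + 0.5547·q_1 = (0.1538, -0.6923, -0.6923, 1.3077).
‖u_2‖ = 1.6408, so q_2 = (0.0938, -0.4219, -0.4219, 0.7970).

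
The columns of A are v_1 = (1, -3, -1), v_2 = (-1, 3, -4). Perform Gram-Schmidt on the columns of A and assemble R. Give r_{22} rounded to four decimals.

e_1 = v_1/‖v_1‖ = (1, -3, -1)/3.3166 = (0.3015, -0.9045, -0.3015).
r_{12} = e_1·v_2 = -1.8091.
u_2 = v_2 + 1.8091·e_1 = (-0.4545, 1.3636, -4.5455).
r_{22} = ‖u_2‖ = 4.7673.

r_{22} = 4.7673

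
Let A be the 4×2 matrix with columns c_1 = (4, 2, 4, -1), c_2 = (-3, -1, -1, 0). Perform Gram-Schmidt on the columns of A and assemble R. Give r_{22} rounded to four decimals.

c_1 = (4, 2, 4, -1); ‖c_1‖ = 6.0828, so q_1 = (0.6576, 0.3288, 0.6576, -0.1644).
q_1·c_2 = 0.6576·(-3) + 0.3288·(-1) + 0.6576·(-1) + (-0.1644)·0 = -2.9592.
u_2 = c_2 + 2.9592·q_1 = (-1.0541, -0.0270, 0.9459, -0.4865).
r_{22} = ‖u_2‖ = 1.4977.

r_{22} = 1.4977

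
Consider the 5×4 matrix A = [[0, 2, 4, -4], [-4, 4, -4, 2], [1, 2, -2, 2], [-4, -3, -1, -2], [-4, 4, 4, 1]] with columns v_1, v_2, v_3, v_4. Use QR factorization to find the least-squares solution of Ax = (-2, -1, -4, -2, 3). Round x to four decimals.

x = (-0.2394, -0.4489, 0.8212, 0.9956)

q_1 = v_1/‖v_1‖ = (0, -4, 1, -4, -4)/7.0000 = (0.0000, -0.5714, 0.1429, -0.5714, -0.5714).
r_{12} = q_1·v_2 = -2.5714.
u_2 = v_2 + 2.5714·q_1 = (2.0000, 2.5306, 2.3673, -4.4694, 2.5306).
‖u_2‖ = 6.5106, so q_2 = (0.3072, 0.3887, 0.3636, -0.6865, 0.3887).
r_{13} = q_1·v_3 = 0.2857; r_{23} = q_2·v_3 = 1.1880.
u_3 = v_3 − 0.2857·q_1 − 1.1880·q_2 = (3.6351, -4.2985, -2.4728, -0.0212, 3.7015).
‖u_3‖ = 7.1768, so q_3 = (0.5065, -0.5989, -0.3446, -0.0030, 0.5158).
r_{14} = q_1·v_4 = -0.2857; r_{24} = q_2·v_4 = 2.0375; r_{34} = q_3·v_4 = -3.3913.
u_4 = v_4 + 0.2857·q_1 − 2.0375·q_2 + 3.3913·q_3 = (-2.9082, -0.9864, 0.1315, -0.7746, 1.7939).
‖u_4‖ = 3.6422, so q_4 = (-0.7985, -0.2708, 0.0361, -0.2127, 0.4925).
Qᵀb = (-0.5714, 0.0815, 2.5173, 3.6263).
Back-substitute: x_4 = 3.6263/3.6422 = 0.9956.
x_3 = (2.5173 + 3.3913·0.9956)/7.1768 = 0.8212.
x_2 = (0.0815 − 1.1880·0.8212 − 2.0375·0.9956)/6.5106 = -0.4489.
x_1 = (-0.5714 + 2.5714·(-0.4489) − 0.2857·0.8212 + 0.2857·0.9956)/7.0000 = -0.2394.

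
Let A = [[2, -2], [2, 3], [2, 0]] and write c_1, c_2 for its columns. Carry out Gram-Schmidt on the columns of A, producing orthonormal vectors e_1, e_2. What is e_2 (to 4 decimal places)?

c_1 = (2, 2, 2); ‖c_1‖ = 3.4641, so e_1 = (0.5774, 0.5774, 0.5774).
e_1·c_2 = 0.5774·(-2) + 0.5774·3 + 0.5774·0 = 0.5774.
u_2 = c_2 − 0.5774·e_1 = (-2.3333, 2.6667, -0.3333).
‖u_2‖ = 3.5590, so e_2 = (-0.6556, 0.7493, -0.0937).

e_2 = (-0.6556, 0.7493, -0.0937)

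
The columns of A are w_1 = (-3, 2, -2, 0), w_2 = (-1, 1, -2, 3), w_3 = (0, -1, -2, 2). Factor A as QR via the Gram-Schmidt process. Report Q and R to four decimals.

w_1 = (-3, 2, -2, 0); ‖w_1‖ = 4.1231, so e_1 = (-0.7276, 0.4851, -0.4851, 0.0000).
e_1·w_2 = (-0.7276)·(-1) + 0.4851·1 + (-0.4851)·(-2) + 0.0000·3 = 2.1828.
u_2 = w_2 − 2.1828·e_1 = (0.5882, -0.0588, -0.9412, 3.0000).
‖u_2‖ = 3.1993, so e_2 = (0.1839, -0.0184, -0.2942, 0.9377).
e_1·w_3 = (-0.7276)·0 + 0.4851·(-1) + (-0.4851)·(-2) + 0.0000·2 = 0.4851; e_2·w_3 = 0.1839·0 + (-0.0184)·(-1) + (-0.2942)·(-2) + 0.9377·2 = 2.4822.
u_3 = w_3 − 0.4851·e_1 − 2.4822·e_2 = (-0.1034, -1.1897, -1.0345, -0.3276).
‖u_3‖ = 1.6135, so e_3 = (-0.0641, -0.7373, -0.6411, -0.2030).

Q = [[-0.7276, 0.1839, -0.0641], [0.4851, -0.0184, -0.7373], [-0.4851, -0.2942, -0.6411], [0.0000, 0.9377, -0.2030]], R = [[4.1231, 2.1828, 0.4851], [0.0000, 3.1993, 2.4822], [0.0000, 0.0000, 1.6135]]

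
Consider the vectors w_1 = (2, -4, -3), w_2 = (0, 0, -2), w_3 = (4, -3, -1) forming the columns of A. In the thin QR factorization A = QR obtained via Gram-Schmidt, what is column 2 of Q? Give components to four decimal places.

e_2 = (-0.2491, 0.4983, -0.8305)

w_1 = (2, -4, -3); ‖w_1‖ = 5.3852, so e_1 = (0.3714, -0.7428, -0.5571).
e_1·w_2 = 0.3714·0 + (-0.7428)·0 + (-0.5571)·(-2) = 1.1142.
u_2 = w_2 − 1.1142·e_1 = (-0.4138, 0.8276, -1.3793).
‖u_2‖ = 1.6609, so e_2 = (-0.2491, 0.4983, -0.8305).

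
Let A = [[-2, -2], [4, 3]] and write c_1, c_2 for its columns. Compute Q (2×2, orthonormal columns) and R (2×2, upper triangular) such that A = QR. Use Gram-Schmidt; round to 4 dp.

Q = [[-0.4472, -0.8944], [0.8944, -0.4472]], R = [[4.4721, 3.5777], [0.0000, 0.4472]]

e_1 = c_1/‖c_1‖ = (-2, 4)/4.4721 = (-0.4472, 0.8944).
r_{12} = e_1·c_2 = 3.5777.
u_2 = c_2 − 3.5777·e_1 = (-0.4000, -0.2000).
‖u_2‖ = 0.4472, so e_2 = (-0.8944, -0.4472).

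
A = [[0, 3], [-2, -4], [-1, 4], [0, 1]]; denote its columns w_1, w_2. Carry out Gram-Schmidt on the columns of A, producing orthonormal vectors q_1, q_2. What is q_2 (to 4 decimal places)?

w_1 = (0, -2, -1, 0); ‖w_1‖ = 2.2361, so q_1 = (0.0000, -0.8944, -0.4472, 0.0000).
q_1·w_2 = 0.0000·3 + (-0.8944)·(-4) + (-0.4472)·4 + 0.0000·1 = 1.7889.
u_2 = w_2 − 1.7889·q_1 = (3.0000, -2.4000, 4.8000, 1.0000).
‖u_2‖ = 6.2290, so q_2 = (0.4816, -0.3853, 0.7706, 0.1605).

q_2 = (0.4816, -0.3853, 0.7706, 0.1605)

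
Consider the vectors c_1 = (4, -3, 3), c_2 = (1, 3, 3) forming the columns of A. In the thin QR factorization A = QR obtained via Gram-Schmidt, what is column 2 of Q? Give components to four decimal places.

q_2 = (0.1230, 0.7789, 0.6149)

c_1 = (4, -3, 3); ‖c_1‖ = 5.8310, so q_1 = (0.6860, -0.5145, 0.5145).
q_1·c_2 = 0.6860·1 + (-0.5145)·3 + 0.5145·3 = 0.6860.
u_2 = c_2 − 0.6860·q_1 = (0.5294, 3.3529, 2.6471).
‖u_2‖ = 4.3046, so q_2 = (0.1230, 0.7789, 0.6149).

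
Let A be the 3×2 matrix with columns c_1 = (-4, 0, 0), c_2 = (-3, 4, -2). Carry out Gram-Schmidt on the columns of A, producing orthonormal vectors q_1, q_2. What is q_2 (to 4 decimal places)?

q_1 = c_1/‖c_1‖ = (-4, 0, 0)/4.0000 = (-1.0000, 0.0000, 0.0000).
r_{12} = q_1·c_2 = 3.0000.
u_2 = c_2 − 3.0000·q_1 = (0.0000, 4.0000, -2.0000).
‖u_2‖ = 4.4721, so q_2 = (0.0000, 0.8944, -0.4472).

q_2 = (0.0000, 0.8944, -0.4472)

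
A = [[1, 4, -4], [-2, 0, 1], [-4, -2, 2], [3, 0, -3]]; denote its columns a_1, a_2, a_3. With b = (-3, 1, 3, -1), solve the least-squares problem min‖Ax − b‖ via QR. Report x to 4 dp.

q_1 = a_1/‖a_1‖ = (1, -2, -4, 3)/5.4772 = (0.1826, -0.3651, -0.7303, 0.5477).
r_{12} = q_1·a_2 = 2.1909.
u_2 = a_2 − 2.1909·q_1 = (3.6000, 0.8000, -0.4000, -1.2000).
‖u_2‖ = 3.8987, so q_2 = (0.9234, 0.2052, -0.1026, -0.3078).
r_{13} = q_1·a_3 = -4.1992; r_{23} = q_2·a_3 = -2.7701.
u_3 = a_3 + 4.1992·q_1 + 2.7701·q_2 = (-0.6754, 0.0351, -1.3509, -1.5526).
‖u_3‖ = 2.1663, so q_3 = (-0.3118, 0.0162, -0.6236, -0.7167).
Qᵀb = (-3.6515, -2.5649, -0.2025).
Back-substitute: x_3 = -0.2025/2.1663 = -0.0935.
x_2 = (-2.5649 + 2.7701·(-0.0935))/3.8987 = -0.7243.
x_1 = (-3.6515 − 2.1909·(-0.7243) + 4.1992·(-0.0935))/5.4772 = -0.4486.

x = (-0.4486, -0.7243, -0.0935)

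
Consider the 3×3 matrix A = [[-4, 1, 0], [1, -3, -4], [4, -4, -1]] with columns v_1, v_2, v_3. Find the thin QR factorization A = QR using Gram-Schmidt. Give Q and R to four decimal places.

v_1 = (-4, 1, 4); ‖v_1‖ = 5.7446, so e_1 = (-0.6963, 0.1741, 0.6963).
e_1·v_2 = (-0.6963)·1 + 0.1741·(-3) + 0.6963·(-4) = -4.0038.
u_2 = v_2 + 4.0038·e_1 = (-1.7879, -2.3030, -1.2121).
‖u_2‖ = 3.1575, so e_2 = (-0.5662, -0.7294, -0.3839).
e_1·v_3 = (-0.6963)·0 + 0.1741·(-4) + 0.6963·(-1) = -1.3926; e_2·v_3 = (-0.5662)·0 + (-0.7294)·(-4) + (-0.3839)·(-1) = 3.3014.
u_3 = v_3 + 1.3926·e_1 − 3.3014·e_2 = (0.8997, -1.3495, 1.2371).
‖u_3‖ = 2.0399, so e_3 = (0.4411, -0.6616, 0.6064).

Q = [[-0.6963, -0.5662, 0.4411], [0.1741, -0.7294, -0.6616], [0.6963, -0.3839, 0.6064]], R = [[5.7446, -4.0038, -1.3926], [0.0000, 3.1575, 3.3014], [0.0000, 0.0000, 2.0399]]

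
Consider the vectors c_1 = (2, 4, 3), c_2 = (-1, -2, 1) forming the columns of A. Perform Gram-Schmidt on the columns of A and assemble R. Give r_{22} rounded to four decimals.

r_{22} = 2.0761

c_1 = (2, 4, 3); ‖c_1‖ = 5.3852, so e_1 = (0.3714, 0.7428, 0.5571).
e_1·c_2 = 0.3714·(-1) + 0.7428·(-2) + 0.5571·1 = -1.2999.
u_2 = c_2 + 1.2999·e_1 = (-0.5172, -1.0345, 1.7241).
r_{22} = ‖u_2‖ = 2.0761.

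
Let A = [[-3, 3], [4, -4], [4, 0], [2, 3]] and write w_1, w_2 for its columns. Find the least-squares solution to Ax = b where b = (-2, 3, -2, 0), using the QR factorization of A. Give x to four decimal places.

w_1 = (-3, 4, 4, 2); ‖w_1‖ = 6.7082, so q_1 = (-0.4472, 0.5963, 0.5963, 0.2981).
q_1·w_2 = (-0.4472)·3 + 0.5963·(-4) + 0.5963·0 + 0.2981·3 = -2.8324.
u_2 = w_2 + 2.8324·q_1 = (1.7333, -2.3111, 1.6889, 3.8444).
‖u_2‖ = 5.0968, so q_2 = (0.3401, -0.4534, 0.3314, 0.7543).
Qᵀb = (1.4907, -2.7032).
Back-substitute: x_2 = -2.7032/5.0968 = -0.5304.
x_1 = (1.4907 + 2.8324·(-0.5304))/6.7082 = -0.0017.

x = (-0.0017, -0.5304)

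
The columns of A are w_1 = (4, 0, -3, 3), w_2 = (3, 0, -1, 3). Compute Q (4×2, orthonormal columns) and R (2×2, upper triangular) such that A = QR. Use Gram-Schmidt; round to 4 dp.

w_1 = (4, 0, -3, 3); ‖w_1‖ = 5.8310, so q_1 = (0.6860, 0.0000, -0.5145, 0.5145).
q_1·w_2 = 0.6860·3 + 0.0000·0 + (-0.5145)·(-1) + 0.5145·3 = 4.1160.
u_2 = w_2 − 4.1160·q_1 = (0.1765, 0.0000, 1.1176, 0.8824).
‖u_2‖ = 1.4349, so q_2 = (0.1230, 0.0000, 0.7789, 0.6149).

Q = [[0.6860, 0.1230], [0.0000, 0.0000], [-0.5145, 0.7789], [0.5145, 0.6149]], R = [[5.8310, 4.1160], [0.0000, 1.4349]]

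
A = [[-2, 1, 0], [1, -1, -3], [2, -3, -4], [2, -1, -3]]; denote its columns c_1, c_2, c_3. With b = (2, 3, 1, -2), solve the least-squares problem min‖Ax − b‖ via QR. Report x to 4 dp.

e_1 = c_1/‖c_1‖ = (-2, 1, 2, 2)/3.6056 = (-0.5547, 0.2774, 0.5547, 0.5547).
r_{12} = e_1·c_2 = -3.0509.
u_2 = c_2 + 3.0509·e_1 = (-0.6923, -0.1538, -1.3077, 0.6923).
‖u_2‖ = 1.6408, so e_2 = (-0.4219, -0.0938, -0.7970, 0.4219).
r_{13} = e_1·c_3 = -4.7150; r_{23} = e_2·c_3 = 2.2034.
u_3 = c_3 + 4.7150·e_1 − 2.2034·e_2 = (-1.6857, -1.4857, 0.3714, -1.3143).
‖u_3‖ = 2.6295, so e_3 = (-0.6411, -0.5650, 0.1413, -0.4998).
Qᵀb = (-0.8321, -2.7660, -1.8363).
Back-substitute: x_3 = -1.8363/2.6295 = -0.6983.
x_2 = (-2.7660 − 2.2034·(-0.6983))/1.6408 = -0.7479.
x_1 = (-0.8321 + 3.0509·(-0.7479) + 4.7150·(-0.6983))/3.6056 = -1.7769.

x = (-1.7769, -0.7479, -0.6983)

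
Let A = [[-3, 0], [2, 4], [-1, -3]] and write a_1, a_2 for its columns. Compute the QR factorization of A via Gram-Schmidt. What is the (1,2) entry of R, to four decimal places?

q_1 = a_1/‖a_1‖ = (-3, 2, -1)/3.7417 = (-0.8018, 0.5345, -0.2673).
r_{12} = q_1·a_2 = 2.9399.

r_{12} = 2.9399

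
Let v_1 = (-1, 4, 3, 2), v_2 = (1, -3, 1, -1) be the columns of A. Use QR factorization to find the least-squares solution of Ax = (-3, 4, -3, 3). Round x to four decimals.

x = (-0.2778, -2.0278)

v_1 = (-1, 4, 3, 2); ‖v_1‖ = 5.4772, so e_1 = (-0.1826, 0.7303, 0.5477, 0.3651).
e_1·v_2 = (-0.1826)·1 + 0.7303·(-3) + 0.5477·1 + 0.3651·(-1) = -2.1909.
u_2 = v_2 + 2.1909·e_1 = (0.6000, -1.4000, 2.2000, -0.2000).
‖u_2‖ = 2.6833, so e_2 = (0.2236, -0.5217, 0.8199, -0.0745).
Qᵀb = (2.9212, -5.4411).
Back-substitute: x_2 = -5.4411/2.6833 = -2.0278.
x_1 = (2.9212 + 2.1909·(-2.0278))/5.4772 = -0.2778.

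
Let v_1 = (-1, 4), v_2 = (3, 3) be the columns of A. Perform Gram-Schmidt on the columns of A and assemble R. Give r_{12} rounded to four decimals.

r_{12} = 2.1828

v_1 = (-1, 4); ‖v_1‖ = 4.1231, so e_1 = (-0.2425, 0.9701).
r_{12} = e_1·v_2 = 2.1828.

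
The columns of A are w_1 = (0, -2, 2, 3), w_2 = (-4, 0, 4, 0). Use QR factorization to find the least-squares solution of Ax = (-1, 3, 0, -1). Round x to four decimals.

w_1 = (0, -2, 2, 3); ‖w_1‖ = 4.1231, so e_1 = (0.0000, -0.4851, 0.4851, 0.7276).
e_1·w_2 = 0.0000·(-4) + (-0.4851)·0 + 0.4851·4 + 0.7276·0 = 1.9403.
u_2 = w_2 − 1.9403·e_1 = (-4.0000, 0.9412, 3.0588, -1.4118).
‖u_2‖ = 5.3137, so e_2 = (-0.7528, 0.1771, 0.5756, -0.2657).
Qᵀb = (-2.1828, 1.5498).
Back-substitute: x_2 = 1.5498/5.3137 = 0.2917.
x_1 = (-2.1828 − 1.9403·0.2917)/4.1231 = -0.6667.

x = (-0.6667, 0.2917)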